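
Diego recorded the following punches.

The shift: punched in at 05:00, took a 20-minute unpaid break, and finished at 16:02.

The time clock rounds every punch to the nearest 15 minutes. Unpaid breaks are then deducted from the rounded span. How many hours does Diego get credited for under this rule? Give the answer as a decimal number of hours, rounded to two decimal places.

The shift: in 05:00→05:00, out 16:02→16:00; 11 h 0 min − 20 min = 10 h 40 min

10.67 hours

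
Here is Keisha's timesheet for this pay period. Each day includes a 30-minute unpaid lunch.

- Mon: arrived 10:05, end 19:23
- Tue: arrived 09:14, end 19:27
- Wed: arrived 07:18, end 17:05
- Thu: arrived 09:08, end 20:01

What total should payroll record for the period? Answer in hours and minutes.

38 h 11 min

Mon: 10:05–19:23 = 9 h 18 min; less 30 min break → 8 h 48 min
Tue: 09:14–19:27 = 10 h 13 min; less 30 min break → 9 h 43 min
Wed: 07:18–17:05 = 9 h 47 min; less 30 min break → 9 h 17 min
Thu: 09:08–20:01 = 10 h 53 min; less 30 min break → 10 h 23 min
Total: 8 h 48 min + 9 h 43 min + 9 h 17 min + 10 h 23 min = 38 h 11 min.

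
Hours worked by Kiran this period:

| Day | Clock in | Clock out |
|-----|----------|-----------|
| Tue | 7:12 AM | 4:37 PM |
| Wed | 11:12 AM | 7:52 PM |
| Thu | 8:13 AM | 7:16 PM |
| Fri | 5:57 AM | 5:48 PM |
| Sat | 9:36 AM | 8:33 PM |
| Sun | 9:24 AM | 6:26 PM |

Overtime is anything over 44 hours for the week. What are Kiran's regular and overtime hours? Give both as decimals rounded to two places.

Tue: 7:12 AM–4:37 PM = 9 h 25 min
Wed: 11:12 AM–7:52 PM = 8 h 40 min
Thu: 8:13 AM–7:16 PM = 11 h 3 min
Fri: 5:57 AM–5:48 PM = 11 h 51 min
Sat: 9:36 AM–8:33 PM = 10 h 57 min
Sun: 9:24 AM–6:26 PM = 9 h 2 min
Total worked: 60 h 58 min = 60.97 h.
Threshold 44 h → overtime 16 h 58 min, regular 44 h 0 min.

Regular 44.00 hours, overtime 16.97 hours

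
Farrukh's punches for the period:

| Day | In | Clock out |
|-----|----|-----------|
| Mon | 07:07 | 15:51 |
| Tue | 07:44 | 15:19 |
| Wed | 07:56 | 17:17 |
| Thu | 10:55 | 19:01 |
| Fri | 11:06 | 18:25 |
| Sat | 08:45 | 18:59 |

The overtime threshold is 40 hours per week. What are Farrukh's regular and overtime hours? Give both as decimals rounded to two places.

Mon: 07:07–15:51 = 8 h 44 min
Tue: 07:44–15:19 = 7 h 35 min
Wed: 07:56–17:17 = 9 h 21 min
Thu: 10:55–19:01 = 8 h 6 min
Fri: 11:06–18:25 = 7 h 19 min
Sat: 08:45–18:59 = 10 h 14 min
Total worked: 51 h 19 min = 51.32 h.
Threshold 40 h → overtime 11 h 19 min, regular 40 h 0 min.

Regular 40.00 hours, overtime 11.32 hours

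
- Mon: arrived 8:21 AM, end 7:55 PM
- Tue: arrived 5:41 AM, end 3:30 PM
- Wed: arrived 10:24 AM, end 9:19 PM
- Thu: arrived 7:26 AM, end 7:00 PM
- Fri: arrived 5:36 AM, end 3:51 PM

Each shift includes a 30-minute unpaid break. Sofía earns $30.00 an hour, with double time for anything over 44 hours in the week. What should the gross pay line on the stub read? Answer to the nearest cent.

$1777.00

Mon: 8:21 AM–7:55 PM = 11 h 34 min; less 30 min break → 11 h 4 min
Tue: 5:41 AM–3:30 PM = 9 h 49 min; less 30 min break → 9 h 19 min
Wed: 10:24 AM–9:19 PM = 10 h 55 min; less 30 min break → 10 h 25 min
Thu: 7:26 AM–7:00 PM = 11 h 34 min; less 30 min break → 11 h 4 min
Fri: 5:36 AM–3:51 PM = 10 h 15 min; less 30 min break → 9 h 45 min
Total worked: 51 h 37 min = 3097 min.
Regular 44 h 0 min = 2640 min at $30.00/h; overtime 7 h 37 min = 457 min at $60.00/h.
Pay = (2640 × $30.00 + 457 × $60.00) ÷ 60 = $1777.00.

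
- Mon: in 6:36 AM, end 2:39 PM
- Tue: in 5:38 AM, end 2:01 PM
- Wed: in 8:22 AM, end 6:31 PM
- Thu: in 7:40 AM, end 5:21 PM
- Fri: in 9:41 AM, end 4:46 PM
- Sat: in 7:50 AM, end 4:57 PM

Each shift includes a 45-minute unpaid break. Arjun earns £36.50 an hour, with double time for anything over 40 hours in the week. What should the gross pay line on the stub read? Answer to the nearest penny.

£2041.57

Mon: 6:36 AM–2:39 PM = 8 h 3 min; less 45 min break → 7 h 18 min
Tue: 5:38 AM–2:01 PM = 8 h 23 min; less 45 min break → 7 h 38 min
Wed: 8:22 AM–6:31 PM = 10 h 9 min; less 45 min break → 9 h 24 min
Thu: 7:40 AM–5:21 PM = 9 h 41 min; less 45 min break → 8 h 56 min
Fri: 9:41 AM–4:46 PM = 7 h 5 min; less 45 min break → 6 h 20 min
Sat: 7:50 AM–4:57 PM = 9 h 7 min; less 45 min break → 8 h 22 min
Total worked: 47 h 58 min = 2878 min.
Regular 40 h 0 min = 2400 min at £36.50/h; overtime 7 h 58 min = 478 min at £73.00/h.
Pay = (2400 × £36.50 + 478 × £73.00) ÷ 60 = £2041.57.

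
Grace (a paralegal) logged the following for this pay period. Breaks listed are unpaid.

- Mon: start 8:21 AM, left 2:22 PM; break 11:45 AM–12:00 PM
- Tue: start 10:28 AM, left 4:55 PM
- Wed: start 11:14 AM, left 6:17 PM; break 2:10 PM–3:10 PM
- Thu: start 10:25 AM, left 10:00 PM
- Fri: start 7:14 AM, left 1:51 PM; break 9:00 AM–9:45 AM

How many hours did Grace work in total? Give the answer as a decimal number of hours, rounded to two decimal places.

35.72 hours

Mon: 8:21 AM–2:22 PM = 6 h 1 min; less 15 min break → 5 h 46 min
Tue: 10:28 AM–4:55 PM = 6 h 27 min
Wed: 11:14 AM–6:17 PM = 7 h 3 min; less 60 min break → 6 h 3 min
Thu: 10:25 AM–10:00 PM = 11 h 35 min
Fri: 7:14 AM–1:51 PM = 6 h 37 min; less 45 min break → 5 h 52 min
Total: 5 h 46 min + 6 h 27 min + 6 h 3 min + 11 h 35 min + 5 h 52 min = 35 h 43 min.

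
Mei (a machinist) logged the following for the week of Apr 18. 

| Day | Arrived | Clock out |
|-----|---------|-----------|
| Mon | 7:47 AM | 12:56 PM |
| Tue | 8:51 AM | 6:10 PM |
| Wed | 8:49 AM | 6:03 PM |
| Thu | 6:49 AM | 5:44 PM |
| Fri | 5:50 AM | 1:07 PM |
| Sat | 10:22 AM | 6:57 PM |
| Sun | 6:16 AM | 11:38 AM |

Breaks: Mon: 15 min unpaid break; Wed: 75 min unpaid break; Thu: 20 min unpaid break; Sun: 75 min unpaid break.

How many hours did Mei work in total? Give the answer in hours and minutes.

52 h 46 min

Mon: 7:47 AM–12:56 PM = 5 h 9 min; less 15 min break → 4 h 54 min
Tue: 8:51 AM–6:10 PM = 9 h 19 min
Wed: 8:49 AM–6:03 PM = 9 h 14 min; less 75 min break → 7 h 59 min
Thu: 6:49 AM–5:44 PM = 10 h 55 min; less 20 min break → 10 h 35 min
Fri: 5:50 AM–1:07 PM = 7 h 17 min
Sat: 10:22 AM–6:57 PM = 8 h 35 min
Sun: 6:16 AM–11:38 AM = 5 h 22 min; less 75 min break → 4 h 7 min
Total: 4 h 54 min + 9 h 19 min + 7 h 59 min + 10 h 35 min + 7 h 17 min + 8 h 35 min + 4 h 7 min = 52 h 46 min.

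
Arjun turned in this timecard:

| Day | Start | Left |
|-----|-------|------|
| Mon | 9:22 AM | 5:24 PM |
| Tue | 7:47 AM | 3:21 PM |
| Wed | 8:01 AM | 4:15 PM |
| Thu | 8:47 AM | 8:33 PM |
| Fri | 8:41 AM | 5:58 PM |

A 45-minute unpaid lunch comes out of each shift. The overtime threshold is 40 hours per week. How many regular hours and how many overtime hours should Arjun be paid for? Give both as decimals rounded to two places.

Mon: 9:22 AM–5:24 PM = 8 h 2 min; less 45 min break → 7 h 17 min
Tue: 7:47 AM–3:21 PM = 7 h 34 min; less 45 min break → 6 h 49 min
Wed: 8:01 AM–4:15 PM = 8 h 14 min; less 45 min break → 7 h 29 min
Thu: 8:47 AM–8:33 PM = 11 h 46 min; less 45 min break → 11 h 1 min
Fri: 8:41 AM–5:58 PM = 9 h 17 min; less 45 min break → 8 h 32 min
Total worked: 41 h 8 min = 41.13 h.
Threshold 40 h → overtime 1 h 8 min, regular 40 h 0 min.

Regular 40.00 hours, overtime 1.13 hours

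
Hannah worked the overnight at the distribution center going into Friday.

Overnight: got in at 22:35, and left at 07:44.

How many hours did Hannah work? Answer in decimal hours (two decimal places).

Overnight: 22:35 → midnight = 1 h 25 min; midnight → 07:44 = 7 h 44 min; span 9 h 9 min

9.15 hours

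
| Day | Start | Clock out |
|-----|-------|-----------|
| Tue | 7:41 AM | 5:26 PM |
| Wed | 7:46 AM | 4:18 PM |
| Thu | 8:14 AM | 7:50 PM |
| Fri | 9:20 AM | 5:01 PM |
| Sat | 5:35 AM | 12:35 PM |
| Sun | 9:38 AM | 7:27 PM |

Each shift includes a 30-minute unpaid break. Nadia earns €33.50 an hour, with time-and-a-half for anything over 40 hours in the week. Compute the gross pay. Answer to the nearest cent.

Tue: 7:41 AM–5:26 PM = 9 h 45 min; less 30 min break → 9 h 15 min
Wed: 7:46 AM–4:18 PM = 8 h 32 min; less 30 min break → 8 h 2 min
Thu: 8:14 AM–7:50 PM = 11 h 36 min; less 30 min break → 11 h 6 min
Fri: 9:20 AM–5:01 PM = 7 h 41 min; less 30 min break → 7 h 11 min
Sat: 5:35 AM–12:35 PM = 7 h 0 min; less 30 min break → 6 h 30 min
Sun: 9:38 AM–7:27 PM = 9 h 49 min; less 30 min break → 9 h 19 min
Total worked: 51 h 23 min = 3083 min.
Regular 40 h 0 min = 2400 min at €33.50/h; overtime 11 h 23 min = 683 min at €50.25/h.
Pay = (2400 × €33.50 + 683 × €50.25) ÷ 60 = €1912.01.

€1912.01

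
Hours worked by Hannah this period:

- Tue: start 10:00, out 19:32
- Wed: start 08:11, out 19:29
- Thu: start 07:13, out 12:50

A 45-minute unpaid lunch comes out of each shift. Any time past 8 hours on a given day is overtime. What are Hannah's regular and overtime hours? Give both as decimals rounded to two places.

Regular 20.87 hours, overtime 3.33 hours

Tue: 10:00–19:32 = 9 h 32 min; less 45 min break → 8 h 47 min
Wed: 08:11–19:29 = 11 h 18 min; less 45 min break → 10 h 33 min
Thu: 07:13–12:50 = 5 h 37 min; less 45 min break → 4 h 52 min
Tue reg 8 h 0 min / OT 0 h 47 min; Wed reg 8 h 0 min / OT 2 h 33 min; Thu reg 4 h 52 min / OT 0 h 0 min.
Totals: regular 20 h 52 min, overtime 3 h 20 min.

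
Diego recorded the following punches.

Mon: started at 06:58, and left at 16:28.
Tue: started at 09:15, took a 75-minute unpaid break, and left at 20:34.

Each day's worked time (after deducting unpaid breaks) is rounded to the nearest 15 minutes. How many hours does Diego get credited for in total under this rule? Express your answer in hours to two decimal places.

Mon: 06:58–16:28 = 9 h 30 min → rounds to 9 h 30 min
Tue: 09:15–20:34 = 11 h 19 min − 75 min = 10 h 4 min → rounds to 10 h 0 min
Total credited: 19 h 30 min.

19.50 hours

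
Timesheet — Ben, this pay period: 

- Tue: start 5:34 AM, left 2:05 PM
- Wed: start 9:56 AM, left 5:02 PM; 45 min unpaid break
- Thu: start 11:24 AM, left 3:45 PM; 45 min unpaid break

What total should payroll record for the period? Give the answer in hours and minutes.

Tue: 5:34 AM–2:05 PM = 8 h 31 min
Wed: 9:56 AM–5:02 PM = 7 h 6 min; less 45 min break → 6 h 21 min
Thu: 11:24 AM–3:45 PM = 4 h 21 min; less 45 min break → 3 h 36 min
Total: 8 h 31 min + 6 h 21 min + 3 h 36 min = 18 h 28 min.

18 h 28 min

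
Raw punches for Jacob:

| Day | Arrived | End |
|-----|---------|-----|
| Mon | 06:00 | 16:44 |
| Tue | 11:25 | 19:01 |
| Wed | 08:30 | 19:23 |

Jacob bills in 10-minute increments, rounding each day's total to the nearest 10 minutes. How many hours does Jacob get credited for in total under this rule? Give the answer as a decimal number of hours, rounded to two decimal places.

29.17 hours

Mon: 06:00–16:44 = 10 h 44 min → rounds to 10 h 40 min
Tue: 11:25–19:01 = 7 h 36 min → rounds to 7 h 40 min
Wed: 08:30–19:23 = 10 h 53 min → rounds to 10 h 50 min
Total credited: 29 h 10 min.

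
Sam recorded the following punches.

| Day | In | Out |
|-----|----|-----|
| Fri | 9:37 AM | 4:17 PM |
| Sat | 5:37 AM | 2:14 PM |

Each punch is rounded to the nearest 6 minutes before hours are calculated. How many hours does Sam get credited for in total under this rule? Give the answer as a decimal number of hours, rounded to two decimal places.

15.30 hours

Fri: in 9:37 AM→9:36 AM, out 4:17 PM→4:18 PM; 6 h 42 min
Sat: in 5:37 AM→5:36 AM, out 2:14 PM→2:12 PM; 8 h 36 min
Total credited: 15 h 18 min.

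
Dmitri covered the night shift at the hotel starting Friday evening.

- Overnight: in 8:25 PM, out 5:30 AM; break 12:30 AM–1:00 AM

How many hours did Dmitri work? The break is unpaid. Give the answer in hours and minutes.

8 h 35 min

Overnight: 8:25 PM → midnight = 3 h 35 min; midnight → 5:30 AM = 5 h 30 min; span 9 h 5 min; less 30 min break → 8 h 35 min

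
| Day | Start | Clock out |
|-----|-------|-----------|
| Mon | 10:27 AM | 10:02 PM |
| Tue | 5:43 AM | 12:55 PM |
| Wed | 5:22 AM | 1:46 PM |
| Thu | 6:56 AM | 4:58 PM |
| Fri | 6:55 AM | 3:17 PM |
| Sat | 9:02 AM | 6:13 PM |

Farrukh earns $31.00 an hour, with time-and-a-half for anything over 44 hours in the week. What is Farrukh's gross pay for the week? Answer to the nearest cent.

$1864.65

Mon: 10:27 AM–10:02 PM = 11 h 35 min
Tue: 5:43 AM–12:55 PM = 7 h 12 min
Wed: 5:22 AM–1:46 PM = 8 h 24 min
Thu: 6:56 AM–4:58 PM = 10 h 2 min
Fri: 6:55 AM–3:17 PM = 8 h 22 min
Sat: 9:02 AM–6:13 PM = 9 h 11 min
Total worked: 54 h 46 min = 3286 min.
Regular 44 h 0 min = 2640 min at $31.00/h; overtime 10 h 46 min = 646 min at $46.50/h.
Pay = (2640 × $31.00 + 646 × $46.50) ÷ 60 = $1864.65.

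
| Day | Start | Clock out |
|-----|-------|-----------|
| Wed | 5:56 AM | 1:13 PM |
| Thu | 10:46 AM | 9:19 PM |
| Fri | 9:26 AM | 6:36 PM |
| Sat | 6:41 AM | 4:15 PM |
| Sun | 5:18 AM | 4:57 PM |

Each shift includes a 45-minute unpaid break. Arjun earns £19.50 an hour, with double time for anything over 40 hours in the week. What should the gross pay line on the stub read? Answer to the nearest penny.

Wed: 5:56 AM–1:13 PM = 7 h 17 min; less 45 min break → 6 h 32 min
Thu: 10:46 AM–9:19 PM = 10 h 33 min; less 45 min break → 9 h 48 min
Fri: 9:26 AM–6:36 PM = 9 h 10 min; less 45 min break → 8 h 25 min
Sat: 6:41 AM–4:15 PM = 9 h 34 min; less 45 min break → 8 h 49 min
Sun: 5:18 AM–4:57 PM = 11 h 39 min; less 45 min break → 10 h 54 min
Total worked: 44 h 28 min = 2668 min.
Regular 40 h 0 min = 2400 min at £19.50/h; overtime 4 h 28 min = 268 min at £39.00/h.
Pay = (2400 × £19.50 + 268 × £39.00) ÷ 60 = £954.20.

£954.20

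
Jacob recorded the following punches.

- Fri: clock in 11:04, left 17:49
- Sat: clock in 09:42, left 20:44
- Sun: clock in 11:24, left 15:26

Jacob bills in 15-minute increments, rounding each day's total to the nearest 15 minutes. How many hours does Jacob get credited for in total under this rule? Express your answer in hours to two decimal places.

Fri: 11:04–17:49 = 6 h 45 min → rounds to 6 h 45 min
Sat: 09:42–20:44 = 11 h 2 min → rounds to 11 h 0 min
Sun: 11:24–15:26 = 4 h 2 min → rounds to 4 h 0 min
Total credited: 21 h 45 min.

21.75 hours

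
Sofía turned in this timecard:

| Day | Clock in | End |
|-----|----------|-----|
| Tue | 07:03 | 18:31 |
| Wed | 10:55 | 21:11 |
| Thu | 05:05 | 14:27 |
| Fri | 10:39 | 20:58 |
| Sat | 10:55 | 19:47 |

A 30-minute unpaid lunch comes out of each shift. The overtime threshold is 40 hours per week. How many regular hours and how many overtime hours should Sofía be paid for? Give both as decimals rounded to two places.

Tue: 07:03–18:31 = 11 h 28 min; less 30 min break → 10 h 58 min
Wed: 10:55–21:11 = 10 h 16 min; less 30 min break → 9 h 46 min
Thu: 05:05–14:27 = 9 h 22 min; less 30 min break → 8 h 52 min
Fri: 10:39–20:58 = 10 h 19 min; less 30 min break → 9 h 49 min
Sat: 10:55–19:47 = 8 h 52 min; less 30 min break → 8 h 22 min
Total worked: 47 h 47 min = 47.78 h.
Threshold 40 h → overtime 7 h 47 min, regular 40 h 0 min.

Regular 40.00 hours, overtime 7.78 hours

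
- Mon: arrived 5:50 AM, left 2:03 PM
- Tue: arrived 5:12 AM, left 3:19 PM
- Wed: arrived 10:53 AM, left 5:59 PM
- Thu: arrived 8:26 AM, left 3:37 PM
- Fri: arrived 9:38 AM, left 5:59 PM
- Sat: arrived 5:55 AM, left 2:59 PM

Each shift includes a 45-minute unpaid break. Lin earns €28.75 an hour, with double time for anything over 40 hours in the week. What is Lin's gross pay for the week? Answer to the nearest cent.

Mon: 5:50 AM–2:03 PM = 8 h 13 min; less 45 min break → 7 h 28 min
Tue: 5:12 AM–3:19 PM = 10 h 7 min; less 45 min break → 9 h 22 min
Wed: 10:53 AM–5:59 PM = 7 h 6 min; less 45 min break → 6 h 21 min
Thu: 8:26 AM–3:37 PM = 7 h 11 min; less 45 min break → 6 h 26 min
Fri: 9:38 AM–5:59 PM = 8 h 21 min; less 45 min break → 7 h 36 min
Sat: 5:55 AM–2:59 PM = 9 h 4 min; less 45 min break → 8 h 19 min
Total worked: 45 h 32 min = 2732 min.
Regular 40 h 0 min = 2400 min at €28.75/h; overtime 5 h 32 min = 332 min at €57.50/h.
Pay = (2400 × €28.75 + 332 × €57.50) ÷ 60 = €1468.17.

€1468.17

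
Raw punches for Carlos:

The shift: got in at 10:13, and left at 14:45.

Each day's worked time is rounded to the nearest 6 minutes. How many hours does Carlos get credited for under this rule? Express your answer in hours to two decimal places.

4.50 hours

The shift: 10:13–14:45 = 4 h 32 min → rounds to 4 h 30 min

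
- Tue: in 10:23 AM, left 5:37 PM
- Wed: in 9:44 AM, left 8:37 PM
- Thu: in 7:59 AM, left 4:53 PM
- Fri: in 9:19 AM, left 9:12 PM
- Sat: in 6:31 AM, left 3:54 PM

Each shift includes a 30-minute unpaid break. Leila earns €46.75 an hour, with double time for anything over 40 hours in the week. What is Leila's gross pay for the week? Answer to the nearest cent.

€2410.74

Tue: 10:23 AM–5:37 PM = 7 h 14 min; less 30 min break → 6 h 44 min
Wed: 9:44 AM–8:37 PM = 10 h 53 min; less 30 min break → 10 h 23 min
Thu: 7:59 AM–4:53 PM = 8 h 54 min; less 30 min break → 8 h 24 min
Fri: 9:19 AM–9:12 PM = 11 h 53 min; less 30 min break → 11 h 23 min
Sat: 6:31 AM–3:54 PM = 9 h 23 min; less 30 min break → 8 h 53 min
Total worked: 45 h 47 min = 2747 min.
Regular 40 h 0 min = 2400 min at €46.75/h; overtime 5 h 47 min = 347 min at €93.50/h.
Pay = (2400 × €46.75 + 347 × €93.50) ÷ 60 = €2410.74.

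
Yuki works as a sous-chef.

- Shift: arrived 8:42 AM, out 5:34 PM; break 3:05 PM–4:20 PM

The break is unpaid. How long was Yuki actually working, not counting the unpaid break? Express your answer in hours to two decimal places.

7.62 hours

Shift: 8:42 AM–5:34 PM = 8 h 52 min; less 75 min break → 7 h 37 min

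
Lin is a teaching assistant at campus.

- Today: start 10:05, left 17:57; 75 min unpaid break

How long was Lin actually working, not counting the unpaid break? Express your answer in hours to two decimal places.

Today: 10:05–17:57 = 7 h 52 min; less 75 min break → 6 h 37 min

6.62 hours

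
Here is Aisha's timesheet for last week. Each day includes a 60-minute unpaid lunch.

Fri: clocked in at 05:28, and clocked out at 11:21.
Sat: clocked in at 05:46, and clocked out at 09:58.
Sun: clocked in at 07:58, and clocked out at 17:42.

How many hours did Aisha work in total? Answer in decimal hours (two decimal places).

16.82 hours

Fri: 05:28–11:21 = 5 h 53 min; less 60 min break → 4 h 53 min
Sat: 05:46–09:58 = 4 h 12 min; less 60 min break → 3 h 12 min
Sun: 07:58–17:42 = 9 h 44 min; less 60 min break → 8 h 44 min
Total: 4 h 53 min + 3 h 12 min + 8 h 44 min = 16 h 49 min.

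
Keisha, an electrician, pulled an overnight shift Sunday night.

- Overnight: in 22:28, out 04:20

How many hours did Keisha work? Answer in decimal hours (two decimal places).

5.87 hours

Overnight: 22:28 → midnight = 1 h 32 min; midnight → 04:20 = 4 h 20 min; span 5 h 52 min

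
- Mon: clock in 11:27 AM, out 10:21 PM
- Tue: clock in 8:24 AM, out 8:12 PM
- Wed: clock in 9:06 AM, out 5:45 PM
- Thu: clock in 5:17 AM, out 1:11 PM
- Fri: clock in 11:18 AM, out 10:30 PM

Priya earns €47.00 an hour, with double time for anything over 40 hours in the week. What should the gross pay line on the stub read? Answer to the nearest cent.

Mon: 11:27 AM–10:21 PM = 10 h 54 min
Tue: 8:24 AM–8:12 PM = 11 h 48 min
Wed: 9:06 AM–5:45 PM = 8 h 39 min
Thu: 5:17 AM–1:11 PM = 7 h 54 min
Fri: 11:18 AM–10:30 PM = 11 h 12 min
Total worked: 50 h 27 min = 3027 min.
Regular 40 h 0 min = 2400 min at €47.00/h; overtime 10 h 27 min = 627 min at €94.00/h.
Pay = (2400 × €47.00 + 627 × €94.00) ÷ 60 = €2862.30.

€2862.30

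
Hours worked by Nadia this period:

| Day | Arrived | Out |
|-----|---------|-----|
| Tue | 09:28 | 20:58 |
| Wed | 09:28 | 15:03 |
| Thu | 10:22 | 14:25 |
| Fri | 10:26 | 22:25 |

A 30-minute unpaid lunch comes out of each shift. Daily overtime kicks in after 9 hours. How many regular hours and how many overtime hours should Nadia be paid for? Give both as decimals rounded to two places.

Tue: 09:28–20:58 = 11 h 30 min; less 30 min break → 11 h 0 min
Wed: 09:28–15:03 = 5 h 35 min; less 30 min break → 5 h 5 min
Thu: 10:22–14:25 = 4 h 3 min; less 30 min break → 3 h 33 min
Fri: 10:26–22:25 = 11 h 59 min; less 30 min break → 11 h 29 min
Tue reg 9 h 0 min / OT 2 h 0 min; Wed reg 5 h 5 min / OT 0 h 0 min; Thu reg 3 h 33 min / OT 0 h 0 min; Fri reg 9 h 0 min / OT 2 h 29 min.
Totals: regular 26 h 38 min, overtime 4 h 29 min.

Regular 26.63 hours, overtime 4.48 hours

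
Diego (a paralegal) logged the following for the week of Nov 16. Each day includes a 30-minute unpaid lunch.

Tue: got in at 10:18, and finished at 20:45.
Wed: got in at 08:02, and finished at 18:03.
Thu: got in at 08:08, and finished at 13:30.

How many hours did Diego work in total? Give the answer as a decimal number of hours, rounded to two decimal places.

24.33 hours

Tue: 10:18–20:45 = 10 h 27 min; less 30 min break → 9 h 57 min
Wed: 08:02–18:03 = 10 h 1 min; less 30 min break → 9 h 31 min
Thu: 08:08–13:30 = 5 h 22 min; less 30 min break → 4 h 52 min
Total: 9 h 57 min + 9 h 31 min + 4 h 52 min = 24 h 20 min.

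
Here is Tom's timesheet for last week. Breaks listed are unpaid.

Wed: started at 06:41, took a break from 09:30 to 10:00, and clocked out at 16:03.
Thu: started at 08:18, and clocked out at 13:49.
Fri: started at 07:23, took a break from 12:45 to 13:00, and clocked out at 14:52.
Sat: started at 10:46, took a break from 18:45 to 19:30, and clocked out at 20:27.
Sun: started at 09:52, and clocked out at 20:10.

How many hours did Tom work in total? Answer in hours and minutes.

Wed: 06:41–16:03 = 9 h 22 min; less 30 min break → 8 h 52 min
Thu: 08:18–13:49 = 5 h 31 min
Fri: 07:23–14:52 = 7 h 29 min; less 15 min break → 7 h 14 min
Sat: 10:46–20:27 = 9 h 41 min; less 45 min break → 8 h 56 min
Sun: 09:52–20:10 = 10 h 18 min
Total: 8 h 52 min + 5 h 31 min + 7 h 14 min + 8 h 56 min + 10 h 18 min = 40 h 51 min.

40 h 51 min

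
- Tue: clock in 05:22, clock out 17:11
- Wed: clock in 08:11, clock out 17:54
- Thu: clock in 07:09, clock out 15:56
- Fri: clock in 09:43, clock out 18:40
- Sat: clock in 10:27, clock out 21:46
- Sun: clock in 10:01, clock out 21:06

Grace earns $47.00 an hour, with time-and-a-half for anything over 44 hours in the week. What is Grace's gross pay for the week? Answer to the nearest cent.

Tue: 05:22–17:11 = 11 h 49 min
Wed: 08:11–17:54 = 9 h 43 min
Thu: 07:09–15:56 = 8 h 47 min
Fri: 09:43–18:40 = 8 h 57 min
Sat: 10:27–21:46 = 11 h 19 min
Sun: 10:01–21:06 = 11 h 5 min
Total worked: 61 h 40 min = 3700 min.
Regular 44 h 0 min = 2640 min at $47.00/h; overtime 17 h 40 min = 1060 min at $70.50/h.
Pay = (2640 × $47.00 + 1060 × $70.50) ÷ 60 = $3313.50.

$3313.50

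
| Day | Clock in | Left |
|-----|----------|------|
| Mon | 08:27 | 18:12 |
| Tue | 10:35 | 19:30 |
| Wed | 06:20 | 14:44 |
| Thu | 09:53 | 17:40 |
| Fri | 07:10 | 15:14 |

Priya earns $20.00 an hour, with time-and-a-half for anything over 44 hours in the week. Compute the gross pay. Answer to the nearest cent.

$858.33

Mon: 08:27–18:12 = 9 h 45 min
Tue: 10:35–19:30 = 8 h 55 min
Wed: 06:20–14:44 = 8 h 24 min
Thu: 09:53–17:40 = 7 h 47 min
Fri: 07:10–15:14 = 8 h 4 min
Total worked: 42 h 55 min = 2575 min.
Regular 42 h 55 min = 2575 min at $20.00/h; overtime 0 h 0 min = 0 min at $30.00/h.
Pay = (2575 × $20.00 + 0 × $30.00) ÷ 60 = $858.33.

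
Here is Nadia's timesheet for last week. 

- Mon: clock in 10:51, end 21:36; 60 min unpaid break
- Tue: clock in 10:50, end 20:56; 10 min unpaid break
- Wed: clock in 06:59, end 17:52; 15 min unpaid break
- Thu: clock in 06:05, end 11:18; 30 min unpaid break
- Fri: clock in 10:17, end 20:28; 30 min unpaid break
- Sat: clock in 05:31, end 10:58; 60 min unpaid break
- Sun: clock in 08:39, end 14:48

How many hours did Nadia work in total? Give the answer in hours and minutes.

Mon: 10:51–21:36 = 10 h 45 min; less 60 min break → 9 h 45 min
Tue: 10:50–20:56 = 10 h 6 min; less 10 min break → 9 h 56 min
Wed: 06:59–17:52 = 10 h 53 min; less 15 min break → 10 h 38 min
Thu: 06:05–11:18 = 5 h 13 min; less 30 min break → 4 h 43 min
Fri: 10:17–20:28 = 10 h 11 min; less 30 min break → 9 h 41 min
Sat: 05:31–10:58 = 5 h 27 min; less 60 min break → 4 h 27 min
Sun: 08:39–14:48 = 6 h 9 min
Total: 9 h 45 min + 9 h 56 min + 10 h 38 min + 4 h 43 min + 9 h 41 min + 4 h 27 min + 6 h 9 min = 55 h 19 min.

55 h 19 min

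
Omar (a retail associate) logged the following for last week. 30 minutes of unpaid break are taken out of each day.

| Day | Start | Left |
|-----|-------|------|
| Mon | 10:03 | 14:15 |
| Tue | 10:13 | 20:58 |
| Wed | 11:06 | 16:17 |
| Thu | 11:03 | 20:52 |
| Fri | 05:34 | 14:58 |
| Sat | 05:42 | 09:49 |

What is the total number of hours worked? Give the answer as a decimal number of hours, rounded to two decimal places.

Mon: 10:03–14:15 = 4 h 12 min; less 30 min break → 3 h 42 min
Tue: 10:13–20:58 = 10 h 45 min; less 30 min break → 10 h 15 min
Wed: 11:06–16:17 = 5 h 11 min; less 30 min break → 4 h 41 min
Thu: 11:03–20:52 = 9 h 49 min; less 30 min break → 9 h 19 min
Fri: 05:34–14:58 = 9 h 24 min; less 30 min break → 8 h 54 min
Sat: 05:42–09:49 = 4 h 7 min; less 30 min break → 3 h 37 min
Total: 3 h 42 min + 10 h 15 min + 4 h 41 min + 9 h 19 min + 8 h 54 min + 3 h 37 min = 40 h 28 min.

40.47 hours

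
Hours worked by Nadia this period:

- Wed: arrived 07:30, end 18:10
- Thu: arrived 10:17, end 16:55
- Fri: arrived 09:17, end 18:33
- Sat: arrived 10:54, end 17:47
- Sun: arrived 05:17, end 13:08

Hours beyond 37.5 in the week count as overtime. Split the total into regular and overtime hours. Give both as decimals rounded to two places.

Regular 37.50 hours, overtime 3.80 hours

Wed: 07:30–18:10 = 10 h 40 min
Thu: 10:17–16:55 = 6 h 38 min
Fri: 09:17–18:33 = 9 h 16 min
Sat: 10:54–17:47 = 6 h 53 min
Sun: 05:17–13:08 = 7 h 51 min
Total worked: 41 h 18 min = 41.30 h.
Threshold 37.5 h → overtime 3 h 48 min, regular 37 h 30 min.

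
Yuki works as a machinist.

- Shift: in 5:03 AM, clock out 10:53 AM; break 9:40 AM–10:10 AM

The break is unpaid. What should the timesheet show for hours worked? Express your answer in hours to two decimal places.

Shift: 5:03 AM–10:53 AM = 5 h 50 min; less 30 min break → 5 h 20 min

5.33 hours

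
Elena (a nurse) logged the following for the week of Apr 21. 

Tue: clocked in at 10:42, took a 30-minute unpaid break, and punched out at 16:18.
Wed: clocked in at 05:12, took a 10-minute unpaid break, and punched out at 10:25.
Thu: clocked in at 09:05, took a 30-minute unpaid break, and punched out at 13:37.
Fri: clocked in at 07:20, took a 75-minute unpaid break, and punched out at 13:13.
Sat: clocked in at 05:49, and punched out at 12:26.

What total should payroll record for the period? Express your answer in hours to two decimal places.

Tue: 10:42–16:18 = 5 h 36 min; less 30 min break → 5 h 6 min
Wed: 05:12–10:25 = 5 h 13 min; less 10 min break → 5 h 3 min
Thu: 09:05–13:37 = 4 h 32 min; less 30 min break → 4 h 2 min
Fri: 07:20–13:13 = 5 h 53 min; less 75 min break → 4 h 38 min
Sat: 05:49–12:26 = 6 h 37 min
Total: 5 h 6 min + 5 h 3 min + 4 h 2 min + 4 h 38 min + 6 h 37 min = 25 h 26 min.

25.43 hours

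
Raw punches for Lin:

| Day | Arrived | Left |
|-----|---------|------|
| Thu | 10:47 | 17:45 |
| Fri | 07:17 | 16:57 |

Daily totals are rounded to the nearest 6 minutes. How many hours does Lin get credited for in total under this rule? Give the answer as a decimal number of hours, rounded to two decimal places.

16.70 hours

Thu: 10:47–17:45 = 6 h 58 min → rounds to 7 h 0 min
Fri: 07:17–16:57 = 9 h 40 min → rounds to 9 h 42 min
Total credited: 16 h 42 min.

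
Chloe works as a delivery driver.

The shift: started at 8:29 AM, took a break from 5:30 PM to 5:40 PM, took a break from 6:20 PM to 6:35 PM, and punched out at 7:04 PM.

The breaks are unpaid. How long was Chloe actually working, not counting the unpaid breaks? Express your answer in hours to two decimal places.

The shift: 8:29 AM–7:04 PM = 10 h 35 min; less 25 min break → 10 h 10 min

10.17 hours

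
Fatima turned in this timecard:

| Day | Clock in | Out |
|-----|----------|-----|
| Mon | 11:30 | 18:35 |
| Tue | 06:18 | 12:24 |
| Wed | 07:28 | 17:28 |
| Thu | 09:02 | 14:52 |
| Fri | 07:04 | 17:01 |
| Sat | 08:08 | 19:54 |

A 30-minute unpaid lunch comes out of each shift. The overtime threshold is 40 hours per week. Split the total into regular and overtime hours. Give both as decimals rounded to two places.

Mon: 11:30–18:35 = 7 h 5 min; less 30 min break → 6 h 35 min
Tue: 06:18–12:24 = 6 h 6 min; less 30 min break → 5 h 36 min
Wed: 07:28–17:28 = 10 h 0 min; less 30 min break → 9 h 30 min
Thu: 09:02–14:52 = 5 h 50 min; less 30 min break → 5 h 20 min
Fri: 07:04–17:01 = 9 h 57 min; less 30 min break → 9 h 27 min
Sat: 08:08–19:54 = 11 h 46 min; less 30 min break → 11 h 16 min
Total worked: 47 h 44 min = 47.73 h.
Threshold 40 h → overtime 7 h 44 min, regular 40 h 0 min.

Regular 40.00 hours, overtime 7.73 hours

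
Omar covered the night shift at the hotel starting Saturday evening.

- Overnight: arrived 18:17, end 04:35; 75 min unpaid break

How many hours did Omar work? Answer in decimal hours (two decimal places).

9.05 hours

Overnight: 18:17 → midnight = 5 h 43 min; midnight → 04:35 = 4 h 35 min; span 10 h 18 min; less 75 min break → 9 h 3 min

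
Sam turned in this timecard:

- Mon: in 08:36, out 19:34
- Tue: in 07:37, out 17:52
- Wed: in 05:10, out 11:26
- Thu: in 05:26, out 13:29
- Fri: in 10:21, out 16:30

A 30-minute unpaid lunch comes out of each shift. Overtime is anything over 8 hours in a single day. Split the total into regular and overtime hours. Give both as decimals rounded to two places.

Mon: 08:36–19:34 = 10 h 58 min; less 30 min break → 10 h 28 min
Tue: 07:37–17:52 = 10 h 15 min; less 30 min break → 9 h 45 min
Wed: 05:10–11:26 = 6 h 16 min; less 30 min break → 5 h 46 min
Thu: 05:26–13:29 = 8 h 3 min; less 30 min break → 7 h 33 min
Fri: 10:21–16:30 = 6 h 9 min; less 30 min break → 5 h 39 min
Mon reg 8 h 0 min / OT 2 h 28 min; Tue reg 8 h 0 min / OT 1 h 45 min; Wed reg 5 h 46 min / OT 0 h 0 min; Thu reg 7 h 33 min / OT 0 h 0 min; Fri reg 5 h 39 min / OT 0 h 0 min.
Totals: regular 34 h 58 min, overtime 4 h 13 min.

Regular 34.97 hours, overtime 4.22 hours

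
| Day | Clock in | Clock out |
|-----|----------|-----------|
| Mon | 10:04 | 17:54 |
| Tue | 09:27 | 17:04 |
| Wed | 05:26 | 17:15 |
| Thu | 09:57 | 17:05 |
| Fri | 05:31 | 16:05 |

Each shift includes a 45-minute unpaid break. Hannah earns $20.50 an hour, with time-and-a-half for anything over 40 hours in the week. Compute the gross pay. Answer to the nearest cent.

Mon: 10:04–17:54 = 7 h 50 min; less 45 min break → 7 h 5 min
Tue: 09:27–17:04 = 7 h 37 min; less 45 min break → 6 h 52 min
Wed: 05:26–17:15 = 11 h 49 min; less 45 min break → 11 h 4 min
Thu: 09:57–17:05 = 7 h 8 min; less 45 min break → 6 h 23 min
Fri: 05:31–16:05 = 10 h 34 min; less 45 min break → 9 h 49 min
Total worked: 41 h 13 min = 2473 min.
Regular 40 h 0 min = 2400 min at $20.50/h; overtime 1 h 13 min = 73 min at $30.75/h.
Pay = (2400 × $20.50 + 73 × $30.75) ÷ 60 = $857.41.

$857.41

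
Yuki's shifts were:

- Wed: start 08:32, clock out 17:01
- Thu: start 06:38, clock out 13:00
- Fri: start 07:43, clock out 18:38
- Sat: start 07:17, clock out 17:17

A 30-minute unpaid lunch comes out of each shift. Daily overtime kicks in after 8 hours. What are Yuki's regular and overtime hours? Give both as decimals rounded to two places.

Wed: 08:32–17:01 = 8 h 29 min; less 30 min break → 7 h 59 min
Thu: 06:38–13:00 = 6 h 22 min; less 30 min break → 5 h 52 min
Fri: 07:43–18:38 = 10 h 55 min; less 30 min break → 10 h 25 min
Sat: 07:17–17:17 = 10 h 0 min; less 30 min break → 9 h 30 min
Wed reg 7 h 59 min / OT 0 h 0 min; Thu reg 5 h 52 min / OT 0 h 0 min; Fri reg 8 h 0 min / OT 2 h 25 min; Sat reg 8 h 0 min / OT 1 h 30 min.
Totals: regular 29 h 51 min, overtime 3 h 55 min.

Regular 29.85 hours, overtime 3.92 hours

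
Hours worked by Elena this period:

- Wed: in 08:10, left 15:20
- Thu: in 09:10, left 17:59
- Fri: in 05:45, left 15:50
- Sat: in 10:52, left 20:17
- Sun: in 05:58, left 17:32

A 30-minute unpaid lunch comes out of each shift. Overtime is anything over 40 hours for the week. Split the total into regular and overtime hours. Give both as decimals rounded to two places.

Regular 40.00 hours, overtime 4.55 hours

Wed: 08:10–15:20 = 7 h 10 min; less 30 min break → 6 h 40 min
Thu: 09:10–17:59 = 8 h 49 min; less 30 min break → 8 h 19 min
Fri: 05:45–15:50 = 10 h 5 min; less 30 min break → 9 h 35 min
Sat: 10:52–20:17 = 9 h 25 min; less 30 min break → 8 h 55 min
Sun: 05:58–17:32 = 11 h 34 min; less 30 min break → 11 h 4 min
Total worked: 44 h 33 min = 44.55 h.
Threshold 40 h → overtime 4 h 33 min, regular 40 h 0 min.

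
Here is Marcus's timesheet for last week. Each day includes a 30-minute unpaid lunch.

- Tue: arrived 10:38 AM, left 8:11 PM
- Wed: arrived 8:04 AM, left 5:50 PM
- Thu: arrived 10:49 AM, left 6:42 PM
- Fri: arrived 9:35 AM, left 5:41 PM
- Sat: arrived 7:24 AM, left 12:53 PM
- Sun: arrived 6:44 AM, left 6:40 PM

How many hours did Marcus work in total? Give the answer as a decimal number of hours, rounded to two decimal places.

Tue: 10:38 AM–8:11 PM = 9 h 33 min; less 30 min break → 9 h 3 min
Wed: 8:04 AM–5:50 PM = 9 h 46 min; less 30 min break → 9 h 16 min
Thu: 10:49 AM–6:42 PM = 7 h 53 min; less 30 min break → 7 h 23 min
Fri: 9:35 AM–5:41 PM = 8 h 6 min; less 30 min break → 7 h 36 min
Sat: 7:24 AM–12:53 PM = 5 h 29 min; less 30 min break → 4 h 59 min
Sun: 6:44 AM–6:40 PM = 11 h 56 min; less 30 min break → 11 h 26 min
Total: 9 h 3 min + 9 h 16 min + 7 h 23 min + 7 h 36 min + 4 h 59 min + 11 h 26 min = 49 h 43 min.

49.72 hours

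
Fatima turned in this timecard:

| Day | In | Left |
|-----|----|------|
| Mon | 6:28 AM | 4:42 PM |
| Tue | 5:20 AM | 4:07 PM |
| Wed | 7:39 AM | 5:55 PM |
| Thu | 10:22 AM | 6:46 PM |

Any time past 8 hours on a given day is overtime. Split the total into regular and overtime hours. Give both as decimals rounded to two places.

Regular 32.00 hours, overtime 7.68 hours

Mon: 6:28 AM–4:42 PM = 10 h 14 min
Tue: 5:20 AM–4:07 PM = 10 h 47 min
Wed: 7:39 AM–5:55 PM = 10 h 16 min
Thu: 10:22 AM–6:46 PM = 8 h 24 min
Mon reg 8 h 0 min / OT 2 h 14 min; Tue reg 8 h 0 min / OT 2 h 47 min; Wed reg 8 h 0 min / OT 2 h 16 min; Thu reg 8 h 0 min / OT 0 h 24 min.
Totals: regular 32 h 0 min, overtime 7 h 41 min.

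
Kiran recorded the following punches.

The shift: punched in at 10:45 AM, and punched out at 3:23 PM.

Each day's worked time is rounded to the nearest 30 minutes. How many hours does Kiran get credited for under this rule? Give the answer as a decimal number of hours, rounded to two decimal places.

The shift: 10:45 AM–3:23 PM = 4 h 38 min → rounds to 4 h 30 min

4.50 hours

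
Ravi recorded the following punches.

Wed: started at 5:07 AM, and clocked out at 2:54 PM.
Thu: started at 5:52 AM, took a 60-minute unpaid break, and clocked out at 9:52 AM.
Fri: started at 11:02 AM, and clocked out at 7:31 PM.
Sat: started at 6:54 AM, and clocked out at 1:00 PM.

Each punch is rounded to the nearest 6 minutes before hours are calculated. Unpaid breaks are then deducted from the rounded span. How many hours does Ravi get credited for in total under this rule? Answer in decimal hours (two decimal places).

Wed: in 5:07 AM→5:06 AM, out 2:54 PM→2:54 PM; 9 h 48 min
Thu: in 5:52 AM→5:54 AM, out 9:52 AM→9:54 AM; 4 h 0 min − 60 min = 3 h 0 min
Fri: in 11:02 AM→11:00 AM, out 7:31 PM→7:30 PM; 8 h 30 min
Sat: in 6:54 AM→6:54 AM, out 1:00 PM→1:00 PM; 6 h 6 min
Total credited: 27 h 24 min.

27.40 hours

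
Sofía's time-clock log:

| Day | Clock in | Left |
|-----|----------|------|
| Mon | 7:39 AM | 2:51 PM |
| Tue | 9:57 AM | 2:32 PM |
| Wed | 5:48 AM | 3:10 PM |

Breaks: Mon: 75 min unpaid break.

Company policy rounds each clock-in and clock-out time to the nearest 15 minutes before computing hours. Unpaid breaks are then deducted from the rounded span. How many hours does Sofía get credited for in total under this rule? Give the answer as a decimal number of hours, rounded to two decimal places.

Mon: in 7:39 AM→7:45 AM, out 2:51 PM→2:45 PM; 7 h 0 min − 75 min = 5 h 45 min
Tue: in 9:57 AM→10:00 AM, out 2:32 PM→2:30 PM; 4 h 30 min
Wed: in 5:48 AM→5:45 AM, out 3:10 PM→3:15 PM; 9 h 30 min
Total credited: 19 h 45 min.

19.75 hours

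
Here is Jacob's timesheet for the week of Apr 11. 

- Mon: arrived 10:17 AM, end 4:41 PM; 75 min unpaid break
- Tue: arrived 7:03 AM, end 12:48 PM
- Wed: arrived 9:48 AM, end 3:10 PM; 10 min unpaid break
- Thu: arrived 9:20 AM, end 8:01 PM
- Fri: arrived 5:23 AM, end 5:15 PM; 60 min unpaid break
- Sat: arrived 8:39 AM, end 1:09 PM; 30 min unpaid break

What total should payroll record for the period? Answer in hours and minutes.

41 h 39 min

Mon: 10:17 AM–4:41 PM = 6 h 24 min; less 75 min break → 5 h 9 min
Tue: 7:03 AM–12:48 PM = 5 h 45 min
Wed: 9:48 AM–3:10 PM = 5 h 22 min; less 10 min break → 5 h 12 min
Thu: 9:20 AM–8:01 PM = 10 h 41 min
Fri: 5:23 AM–5:15 PM = 11 h 52 min; less 60 min break → 10 h 52 min
Sat: 8:39 AM–1:09 PM = 4 h 30 min; less 30 min break → 4 h 0 min
Total: 5 h 9 min + 5 h 45 min + 5 h 12 min + 10 h 41 min + 10 h 52 min + 4 h 0 min = 41 h 39 min.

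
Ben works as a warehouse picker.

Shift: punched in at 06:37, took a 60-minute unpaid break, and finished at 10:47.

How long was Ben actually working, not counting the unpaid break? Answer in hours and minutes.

Shift: 06:37–10:47 = 4 h 10 min; less 60 min break → 3 h 10 min

3 h 10 min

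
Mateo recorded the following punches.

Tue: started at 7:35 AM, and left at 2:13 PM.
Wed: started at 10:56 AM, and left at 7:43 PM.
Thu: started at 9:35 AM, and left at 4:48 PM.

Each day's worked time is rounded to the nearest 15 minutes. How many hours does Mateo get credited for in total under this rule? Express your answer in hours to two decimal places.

Tue: 7:35 AM–2:13 PM = 6 h 38 min → rounds to 6 h 45 min
Wed: 10:56 AM–7:43 PM = 8 h 47 min → rounds to 8 h 45 min
Thu: 9:35 AM–4:48 PM = 7 h 13 min → rounds to 7 h 15 min
Total credited: 22 h 45 min.

22.75 hours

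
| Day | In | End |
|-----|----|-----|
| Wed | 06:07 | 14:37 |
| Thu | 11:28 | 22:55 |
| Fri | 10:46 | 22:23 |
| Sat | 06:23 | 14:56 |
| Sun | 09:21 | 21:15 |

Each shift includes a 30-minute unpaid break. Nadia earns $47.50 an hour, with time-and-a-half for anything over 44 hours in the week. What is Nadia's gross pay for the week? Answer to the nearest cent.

$2483.06

Wed: 06:07–14:37 = 8 h 30 min; less 30 min break → 8 h 0 min
Thu: 11:28–22:55 = 11 h 27 min; less 30 min break → 10 h 57 min
Fri: 10:46–22:23 = 11 h 37 min; less 30 min break → 11 h 7 min
Sat: 06:23–14:56 = 8 h 33 min; less 30 min break → 8 h 3 min
Sun: 09:21–21:15 = 11 h 54 min; less 30 min break → 11 h 24 min
Total worked: 49 h 31 min = 2971 min.
Regular 44 h 0 min = 2640 min at $47.50/h; overtime 5 h 31 min = 331 min at $71.25/h.
Pay = (2640 × $47.50 + 331 × $71.25) ÷ 60 = $2483.06.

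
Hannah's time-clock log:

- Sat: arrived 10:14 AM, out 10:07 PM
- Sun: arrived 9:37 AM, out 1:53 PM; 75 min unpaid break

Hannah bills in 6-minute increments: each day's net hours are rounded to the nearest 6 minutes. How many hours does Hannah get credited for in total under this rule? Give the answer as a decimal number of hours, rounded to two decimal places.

14.90 hours

Sat: 10:14 AM–10:07 PM = 11 h 53 min → rounds to 11 h 54 min
Sun: 9:37 AM–1:53 PM = 4 h 16 min − 75 min = 3 h 1 min → rounds to 3 h 0 min
Total credited: 14 h 54 min.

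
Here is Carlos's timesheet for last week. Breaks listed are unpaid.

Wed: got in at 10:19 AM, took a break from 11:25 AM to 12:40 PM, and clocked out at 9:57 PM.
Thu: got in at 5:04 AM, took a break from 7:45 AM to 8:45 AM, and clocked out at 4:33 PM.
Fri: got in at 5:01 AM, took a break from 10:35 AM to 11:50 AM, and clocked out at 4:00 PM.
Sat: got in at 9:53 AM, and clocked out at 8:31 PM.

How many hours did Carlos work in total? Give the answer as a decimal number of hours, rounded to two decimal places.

Wed: 10:19 AM–9:57 PM = 11 h 38 min; less 75 min break → 10 h 23 min
Thu: 5:04 AM–4:33 PM = 11 h 29 min; less 60 min break → 10 h 29 min
Fri: 5:01 AM–4:00 PM = 10 h 59 min; less 75 min break → 9 h 44 min
Sat: 9:53 AM–8:31 PM = 10 h 38 min
Total: 10 h 23 min + 10 h 29 min + 9 h 44 min + 10 h 38 min = 41 h 14 min.

41.23 hours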